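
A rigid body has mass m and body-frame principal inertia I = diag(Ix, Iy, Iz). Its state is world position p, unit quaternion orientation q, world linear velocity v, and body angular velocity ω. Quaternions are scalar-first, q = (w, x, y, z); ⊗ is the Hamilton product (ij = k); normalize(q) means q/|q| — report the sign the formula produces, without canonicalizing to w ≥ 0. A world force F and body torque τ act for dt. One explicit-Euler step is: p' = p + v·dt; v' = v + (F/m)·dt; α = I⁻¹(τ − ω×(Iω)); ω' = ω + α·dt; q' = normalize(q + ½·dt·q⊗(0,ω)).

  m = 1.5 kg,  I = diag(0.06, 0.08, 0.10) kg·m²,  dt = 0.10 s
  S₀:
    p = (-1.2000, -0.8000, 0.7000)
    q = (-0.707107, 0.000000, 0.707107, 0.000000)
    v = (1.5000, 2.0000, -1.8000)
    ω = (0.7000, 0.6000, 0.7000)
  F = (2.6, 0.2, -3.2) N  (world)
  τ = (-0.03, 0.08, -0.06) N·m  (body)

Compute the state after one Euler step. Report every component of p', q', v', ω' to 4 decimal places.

p + v·dt = (-1.0500, -0.6000, 0.5200)
v' = v + a·dt = (1.6733, 2.0133, -2.0133)
α = I⁻¹(τ − ω×Iω) = (-0.6400, 1.2450, -0.6840)
new body rate ω' = (0.6360, 0.7245, 0.6316)
Hamilton product q⊗(0,ω) = (-0.4242642, 0.0000000, -0.4242642, -0.9899498)
updated quaternion q' = (-0.7271, 0.0000, 0.6847, -0.0494)

p' = (-1.0500, -0.6000, 0.5200)
q' = (-0.7271, 0.0000, 0.6847, -0.0494)
v' = (1.6733, 2.0133, -2.0133)
ω' = (0.6360, 0.7245, 0.6316)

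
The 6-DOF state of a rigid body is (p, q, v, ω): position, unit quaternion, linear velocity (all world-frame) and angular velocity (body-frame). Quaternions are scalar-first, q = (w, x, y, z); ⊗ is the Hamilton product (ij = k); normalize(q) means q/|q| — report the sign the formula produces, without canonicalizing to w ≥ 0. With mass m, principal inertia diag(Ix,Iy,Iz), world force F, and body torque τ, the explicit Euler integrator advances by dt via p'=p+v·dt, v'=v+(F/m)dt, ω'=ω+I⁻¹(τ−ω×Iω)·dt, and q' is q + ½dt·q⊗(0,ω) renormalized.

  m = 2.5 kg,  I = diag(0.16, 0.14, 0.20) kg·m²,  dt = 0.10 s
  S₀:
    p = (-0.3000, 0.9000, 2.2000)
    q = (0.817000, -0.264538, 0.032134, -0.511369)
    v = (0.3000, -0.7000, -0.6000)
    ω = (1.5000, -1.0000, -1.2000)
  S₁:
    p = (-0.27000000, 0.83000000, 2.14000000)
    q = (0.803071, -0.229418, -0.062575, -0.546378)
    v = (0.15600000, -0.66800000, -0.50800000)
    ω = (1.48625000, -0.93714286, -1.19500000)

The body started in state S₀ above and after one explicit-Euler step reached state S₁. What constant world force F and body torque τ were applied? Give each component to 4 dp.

F = (-3.6000, 0.8000, 2.3000)
τ = (0.0500, 0.1600, 0.0400)

rate change Δω = (-0.01375000, 0.06285714, 0.00500000)
precession coupling = (0.0720, 0.0720, 0.0300)
applied torque τ = (0.0500, 0.1600, 0.0400)
Δv = v₁−v₀ = (-0.14400000, 0.03200000, 0.09200000)
applied force F = (-3.6000, 0.8000, 2.3000)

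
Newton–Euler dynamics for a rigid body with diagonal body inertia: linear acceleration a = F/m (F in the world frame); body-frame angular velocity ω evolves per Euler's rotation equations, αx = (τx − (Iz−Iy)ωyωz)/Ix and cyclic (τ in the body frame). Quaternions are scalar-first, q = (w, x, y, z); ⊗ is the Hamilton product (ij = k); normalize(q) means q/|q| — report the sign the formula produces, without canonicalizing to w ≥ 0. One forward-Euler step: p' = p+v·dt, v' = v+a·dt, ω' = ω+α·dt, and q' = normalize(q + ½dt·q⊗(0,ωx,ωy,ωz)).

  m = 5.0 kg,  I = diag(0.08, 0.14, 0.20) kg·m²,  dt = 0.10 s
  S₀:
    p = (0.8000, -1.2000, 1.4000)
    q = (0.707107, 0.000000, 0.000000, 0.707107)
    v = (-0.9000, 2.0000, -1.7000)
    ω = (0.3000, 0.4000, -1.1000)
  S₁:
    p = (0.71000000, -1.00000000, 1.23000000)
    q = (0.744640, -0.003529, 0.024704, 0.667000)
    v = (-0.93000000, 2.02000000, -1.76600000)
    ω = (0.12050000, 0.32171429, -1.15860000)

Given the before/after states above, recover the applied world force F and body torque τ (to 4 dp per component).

F = (-1.5000, 1.0000, -3.3000)
τ = (-0.1700, -0.0700, -0.1100)

ω₁ − ω₀ = (-0.17950000, -0.07828571, -0.05860000)
applied torque τ = (-0.1700, -0.0700, -0.1100)
v₁ − v₀ = (-0.03000000, 0.02000000, -0.06600000)
F = m·Δv/dt = (-1.5000, 1.0000, -3.3000)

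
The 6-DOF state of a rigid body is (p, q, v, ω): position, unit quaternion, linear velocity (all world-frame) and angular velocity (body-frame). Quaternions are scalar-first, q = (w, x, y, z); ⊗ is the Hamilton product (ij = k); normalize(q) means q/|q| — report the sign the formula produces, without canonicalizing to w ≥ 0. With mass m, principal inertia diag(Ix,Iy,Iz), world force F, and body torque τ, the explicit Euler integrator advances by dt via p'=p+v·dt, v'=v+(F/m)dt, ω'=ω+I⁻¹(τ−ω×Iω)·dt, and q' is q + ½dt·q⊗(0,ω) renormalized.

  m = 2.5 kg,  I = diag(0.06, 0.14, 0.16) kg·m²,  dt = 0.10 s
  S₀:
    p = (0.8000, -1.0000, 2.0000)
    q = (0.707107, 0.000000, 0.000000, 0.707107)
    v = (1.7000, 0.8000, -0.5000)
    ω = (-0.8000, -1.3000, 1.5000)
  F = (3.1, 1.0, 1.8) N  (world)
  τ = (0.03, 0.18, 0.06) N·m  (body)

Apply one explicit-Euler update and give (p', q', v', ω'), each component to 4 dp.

(τ − ω×Iω)/I = (1.1500, 0.4286, -0.1450)
ω' = ω + α·dt = (-0.6850, -1.2571, 1.4855)
Hamilton product q⊗(0,ω) = (-1.0606605, 0.3535535, -1.4849247, 1.0606605)
q + ½dt·q⊗(0,ω), renormalized = (0.6504, 0.0176, -0.0738, 0.7558)
a = F/m = (1.2400, 0.4000, 0.7200)
p + v·dt = (0.9700, -0.9200, 1.9500)
v + (F/m)dt = (1.8240, 0.8400, -0.4280)

p' = (0.9700, -0.9200, 1.9500)
q' = (0.6504, 0.0176, -0.0738, 0.7558)
v' = (1.8240, 0.8400, -0.4280)
ω' = (-0.6850, -1.2571, 1.4855)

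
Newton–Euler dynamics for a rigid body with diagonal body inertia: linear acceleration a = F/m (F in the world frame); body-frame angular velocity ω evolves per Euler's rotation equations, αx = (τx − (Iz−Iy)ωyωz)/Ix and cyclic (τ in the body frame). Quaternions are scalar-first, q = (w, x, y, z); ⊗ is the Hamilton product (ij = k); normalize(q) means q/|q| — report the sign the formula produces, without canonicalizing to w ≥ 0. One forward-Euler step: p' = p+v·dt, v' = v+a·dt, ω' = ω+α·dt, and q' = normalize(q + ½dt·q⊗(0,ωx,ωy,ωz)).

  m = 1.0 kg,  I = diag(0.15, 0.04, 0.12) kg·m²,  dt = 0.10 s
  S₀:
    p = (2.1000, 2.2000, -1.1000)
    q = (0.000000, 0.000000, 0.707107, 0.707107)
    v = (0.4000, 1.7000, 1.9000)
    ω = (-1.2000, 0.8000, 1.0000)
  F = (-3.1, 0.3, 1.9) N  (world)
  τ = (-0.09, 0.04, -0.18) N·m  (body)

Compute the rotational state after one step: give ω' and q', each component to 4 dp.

gyro term ω×Iω = (0.0640, -0.0360, 0.1056)
α = I⁻¹(τ − ω×Iω) = (-1.0267, 1.9000, -2.3800)
ω + α·dt = (-1.3027, 0.9900, 0.7620)
2q̇ = q⊗(0,ω) = (-1.2727926, 0.1414214, -0.8485284, 0.8485284)
updated quaternion q' = (-0.0634, 0.0070, 0.6621, 0.7467)

ω' = (-1.3027, 0.9900, 0.7620)
q' = (-0.0634, 0.0070, 0.6621, 0.7467)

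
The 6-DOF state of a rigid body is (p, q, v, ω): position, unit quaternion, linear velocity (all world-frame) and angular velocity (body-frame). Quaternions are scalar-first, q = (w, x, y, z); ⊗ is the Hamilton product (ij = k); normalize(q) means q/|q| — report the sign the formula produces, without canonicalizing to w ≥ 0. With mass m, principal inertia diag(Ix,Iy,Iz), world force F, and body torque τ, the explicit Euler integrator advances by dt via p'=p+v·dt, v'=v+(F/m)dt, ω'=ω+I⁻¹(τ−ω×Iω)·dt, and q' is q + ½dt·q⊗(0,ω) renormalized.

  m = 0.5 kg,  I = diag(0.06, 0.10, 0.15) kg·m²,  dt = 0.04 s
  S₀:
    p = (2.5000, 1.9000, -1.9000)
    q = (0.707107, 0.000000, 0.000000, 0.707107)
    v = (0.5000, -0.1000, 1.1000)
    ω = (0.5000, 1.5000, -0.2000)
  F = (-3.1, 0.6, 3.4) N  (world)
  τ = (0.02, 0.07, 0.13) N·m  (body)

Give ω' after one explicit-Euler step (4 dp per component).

ω' = (0.5233, 1.5244, -0.1733)

precession coupling ω×(Iω) = (-0.0150, 0.0090, 0.0300)
α = I⁻¹(τ − ω×Iω) = (0.5833, 0.6100, 0.6667)
new body rate ω' = (0.5233, 1.5244, -0.1733)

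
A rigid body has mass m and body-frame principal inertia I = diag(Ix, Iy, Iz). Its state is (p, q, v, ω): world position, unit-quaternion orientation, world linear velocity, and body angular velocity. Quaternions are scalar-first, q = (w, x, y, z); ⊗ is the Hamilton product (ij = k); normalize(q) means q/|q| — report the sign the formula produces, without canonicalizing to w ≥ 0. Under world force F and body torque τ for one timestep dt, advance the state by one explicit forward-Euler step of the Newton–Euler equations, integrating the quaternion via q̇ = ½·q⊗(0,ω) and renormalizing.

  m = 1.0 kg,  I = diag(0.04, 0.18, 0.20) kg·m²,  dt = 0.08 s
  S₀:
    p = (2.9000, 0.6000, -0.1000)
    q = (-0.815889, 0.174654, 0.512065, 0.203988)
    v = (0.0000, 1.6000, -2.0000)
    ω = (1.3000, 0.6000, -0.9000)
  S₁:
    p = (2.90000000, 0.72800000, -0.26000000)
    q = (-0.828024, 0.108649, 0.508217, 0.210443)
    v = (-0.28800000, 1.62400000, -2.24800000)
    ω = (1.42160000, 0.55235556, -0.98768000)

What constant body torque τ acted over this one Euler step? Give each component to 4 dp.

rate change Δω = (0.12160000, -0.04764444, -0.08768000)
ω₀×(Iω₀) = (-0.0108, 0.1872, 0.1092)
applied torque τ = (0.0500, 0.0800, -0.1100)

τ = (0.0500, 0.0800, -0.1100)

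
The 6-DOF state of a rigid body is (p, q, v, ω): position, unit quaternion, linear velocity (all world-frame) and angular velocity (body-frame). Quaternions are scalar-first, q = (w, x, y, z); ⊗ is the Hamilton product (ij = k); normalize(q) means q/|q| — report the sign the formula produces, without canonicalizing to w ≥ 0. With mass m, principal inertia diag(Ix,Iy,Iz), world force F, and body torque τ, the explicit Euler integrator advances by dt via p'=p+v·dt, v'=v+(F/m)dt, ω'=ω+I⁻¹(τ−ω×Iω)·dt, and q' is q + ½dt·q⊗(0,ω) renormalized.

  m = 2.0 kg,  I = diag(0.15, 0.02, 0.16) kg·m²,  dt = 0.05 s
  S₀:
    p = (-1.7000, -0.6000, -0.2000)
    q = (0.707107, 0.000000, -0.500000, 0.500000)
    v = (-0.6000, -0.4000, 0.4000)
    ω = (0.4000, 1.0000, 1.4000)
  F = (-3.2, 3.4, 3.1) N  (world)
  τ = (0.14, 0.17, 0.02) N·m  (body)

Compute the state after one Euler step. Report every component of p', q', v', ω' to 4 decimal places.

p' = (-1.7300, -0.6200, -0.1800)
q' = (0.7014, -0.0229, -0.4769, 0.5292)
v' = (-0.6800, -0.3150, 0.4775)
ω' = (0.3813, 1.4390, 1.4225)

angular accel α = (-0.3733, 8.7800, 0.4500)
new body rate ω' = (0.3813, 1.4390, 1.4225)
q⊗(0,ω) = (-0.2000000, -0.9171572, 0.9071070, 1.1899498)
updated quaternion q' = (0.7014, -0.0229, -0.4769, 0.5292)
p' = p + v·dt = (-1.7300, -0.6200, -0.1800)
new velocity v' = (-0.6800, -0.3150, 0.4775)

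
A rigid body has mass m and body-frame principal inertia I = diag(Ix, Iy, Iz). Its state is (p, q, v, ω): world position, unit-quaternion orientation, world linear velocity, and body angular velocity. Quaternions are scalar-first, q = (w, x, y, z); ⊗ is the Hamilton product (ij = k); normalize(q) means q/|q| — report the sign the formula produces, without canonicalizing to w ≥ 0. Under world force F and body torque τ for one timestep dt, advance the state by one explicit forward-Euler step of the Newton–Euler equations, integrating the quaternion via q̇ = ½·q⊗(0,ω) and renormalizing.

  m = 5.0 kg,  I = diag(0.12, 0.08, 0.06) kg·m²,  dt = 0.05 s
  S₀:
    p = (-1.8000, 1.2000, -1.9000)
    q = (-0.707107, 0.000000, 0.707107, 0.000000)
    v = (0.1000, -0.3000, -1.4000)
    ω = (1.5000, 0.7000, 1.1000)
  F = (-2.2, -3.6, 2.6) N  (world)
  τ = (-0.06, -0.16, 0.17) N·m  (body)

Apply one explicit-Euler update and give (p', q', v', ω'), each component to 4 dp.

p' = (-1.7950, 1.1850, -1.9700)
q' = (-0.7186, -0.0071, 0.6939, -0.0459)
v' = (0.0780, -0.3360, -1.3740)
ω' = (1.4814, 0.5381, 1.2767)

(τ − ω×Iω)/I = (-0.3717, -3.2375, 3.5333)
new body rate ω' = (1.4814, 0.5381, 1.2767)
q⊗(0,ω) = (-0.4949749, -0.2828428, -0.4949749, -1.8384782)
q + ½dt·q⊗(0,ω), renormalized = (-0.7186, -0.0071, 0.6939, -0.0459)
p + v·dt = (-1.7950, 1.1850, -1.9700)
new velocity v' = (0.0780, -0.3360, -1.3740)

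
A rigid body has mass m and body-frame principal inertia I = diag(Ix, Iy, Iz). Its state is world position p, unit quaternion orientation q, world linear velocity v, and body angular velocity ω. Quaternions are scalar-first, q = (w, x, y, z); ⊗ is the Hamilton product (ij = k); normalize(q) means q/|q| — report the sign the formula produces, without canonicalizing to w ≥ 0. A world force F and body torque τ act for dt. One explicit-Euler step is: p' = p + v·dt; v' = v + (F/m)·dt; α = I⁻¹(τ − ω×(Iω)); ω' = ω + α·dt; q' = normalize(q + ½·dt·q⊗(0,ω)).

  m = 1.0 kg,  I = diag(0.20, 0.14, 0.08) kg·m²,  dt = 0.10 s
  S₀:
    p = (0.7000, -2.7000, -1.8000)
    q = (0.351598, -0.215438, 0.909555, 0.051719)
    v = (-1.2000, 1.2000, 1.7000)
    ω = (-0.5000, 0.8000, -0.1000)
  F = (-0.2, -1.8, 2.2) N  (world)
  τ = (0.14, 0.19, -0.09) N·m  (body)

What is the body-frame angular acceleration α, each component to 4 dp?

α = (0.6760, 1.3143, -1.4250)

gyro term ω×Iω = (0.0048, 0.0060, 0.0240)
angular accel α = (0.6760, 1.3143, -1.4250)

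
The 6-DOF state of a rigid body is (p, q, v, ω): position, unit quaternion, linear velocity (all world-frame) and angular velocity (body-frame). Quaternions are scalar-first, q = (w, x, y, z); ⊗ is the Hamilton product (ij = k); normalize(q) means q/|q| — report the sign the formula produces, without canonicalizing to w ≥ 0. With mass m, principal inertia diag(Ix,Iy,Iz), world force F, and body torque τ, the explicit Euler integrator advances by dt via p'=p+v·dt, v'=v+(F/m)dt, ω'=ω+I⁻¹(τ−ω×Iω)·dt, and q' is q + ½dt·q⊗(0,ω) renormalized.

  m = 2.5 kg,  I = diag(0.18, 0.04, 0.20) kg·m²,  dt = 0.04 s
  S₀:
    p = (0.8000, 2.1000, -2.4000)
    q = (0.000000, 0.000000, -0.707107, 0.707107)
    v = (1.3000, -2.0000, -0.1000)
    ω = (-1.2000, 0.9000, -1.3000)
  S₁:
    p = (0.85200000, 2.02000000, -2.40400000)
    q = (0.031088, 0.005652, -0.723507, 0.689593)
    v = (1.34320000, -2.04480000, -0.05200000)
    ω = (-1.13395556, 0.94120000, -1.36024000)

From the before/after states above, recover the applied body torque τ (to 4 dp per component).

τ = (0.1100, 0.0100, -0.1500)

rate change Δω = (0.06604444, 0.04120000, -0.06024000)
precession coupling = (-0.1872, -0.0312, 0.1512)
τ = I·(Δω/dt) + ω₀×(Iω₀) = (0.1100, 0.0100, -0.1500)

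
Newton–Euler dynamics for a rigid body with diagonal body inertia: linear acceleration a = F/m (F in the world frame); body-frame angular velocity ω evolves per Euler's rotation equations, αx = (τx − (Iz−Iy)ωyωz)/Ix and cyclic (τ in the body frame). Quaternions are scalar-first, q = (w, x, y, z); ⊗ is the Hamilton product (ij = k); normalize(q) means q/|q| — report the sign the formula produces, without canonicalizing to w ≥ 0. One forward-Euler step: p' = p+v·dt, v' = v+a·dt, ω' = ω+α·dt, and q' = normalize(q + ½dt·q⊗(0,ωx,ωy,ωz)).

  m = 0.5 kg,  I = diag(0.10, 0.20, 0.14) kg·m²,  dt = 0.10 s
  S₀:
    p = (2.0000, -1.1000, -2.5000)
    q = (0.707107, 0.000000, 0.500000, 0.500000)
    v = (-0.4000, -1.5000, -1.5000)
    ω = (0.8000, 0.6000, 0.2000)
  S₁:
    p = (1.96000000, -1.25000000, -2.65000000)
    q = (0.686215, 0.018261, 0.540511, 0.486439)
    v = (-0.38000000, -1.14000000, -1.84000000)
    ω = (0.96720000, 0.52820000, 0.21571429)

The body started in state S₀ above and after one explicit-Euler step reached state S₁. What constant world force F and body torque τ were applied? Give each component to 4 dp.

F = (0.1000, 1.8000, -1.7000)
τ = (0.1600, -0.1500, 0.0700)

Δω = ω₁−ω₀ = (0.16720000, -0.07180000, 0.01571429)
ω₀×(Iω₀) = (-0.0072, -0.0064, 0.0480)
applied torque τ = (0.1600, -0.1500, 0.0700)
Δv = v₁−v₀ = (0.02000000, 0.36000000, -0.34000000)
applied force F = (0.1000, 1.8000, -1.7000)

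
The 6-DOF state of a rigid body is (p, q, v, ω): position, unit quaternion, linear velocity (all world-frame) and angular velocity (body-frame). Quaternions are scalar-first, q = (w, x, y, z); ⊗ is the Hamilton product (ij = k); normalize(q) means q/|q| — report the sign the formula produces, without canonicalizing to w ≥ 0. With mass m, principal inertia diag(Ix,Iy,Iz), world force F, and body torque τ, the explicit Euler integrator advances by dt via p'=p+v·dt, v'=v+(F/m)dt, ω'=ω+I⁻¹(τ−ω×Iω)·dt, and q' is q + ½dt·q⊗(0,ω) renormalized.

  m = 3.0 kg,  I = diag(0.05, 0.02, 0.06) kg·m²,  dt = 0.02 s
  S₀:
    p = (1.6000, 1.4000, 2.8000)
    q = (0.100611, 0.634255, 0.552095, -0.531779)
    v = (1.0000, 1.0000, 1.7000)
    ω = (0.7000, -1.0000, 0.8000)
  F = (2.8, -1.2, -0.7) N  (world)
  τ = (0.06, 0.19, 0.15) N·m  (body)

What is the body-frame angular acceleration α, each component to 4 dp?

ω×(Iω) gyroscopic = (-0.0320, -0.0056, 0.0210)
α = I⁻¹(τ − ω×Iω) = (1.8400, 9.7800, 2.1500)

α = (1.8400, 9.7800, 2.1500)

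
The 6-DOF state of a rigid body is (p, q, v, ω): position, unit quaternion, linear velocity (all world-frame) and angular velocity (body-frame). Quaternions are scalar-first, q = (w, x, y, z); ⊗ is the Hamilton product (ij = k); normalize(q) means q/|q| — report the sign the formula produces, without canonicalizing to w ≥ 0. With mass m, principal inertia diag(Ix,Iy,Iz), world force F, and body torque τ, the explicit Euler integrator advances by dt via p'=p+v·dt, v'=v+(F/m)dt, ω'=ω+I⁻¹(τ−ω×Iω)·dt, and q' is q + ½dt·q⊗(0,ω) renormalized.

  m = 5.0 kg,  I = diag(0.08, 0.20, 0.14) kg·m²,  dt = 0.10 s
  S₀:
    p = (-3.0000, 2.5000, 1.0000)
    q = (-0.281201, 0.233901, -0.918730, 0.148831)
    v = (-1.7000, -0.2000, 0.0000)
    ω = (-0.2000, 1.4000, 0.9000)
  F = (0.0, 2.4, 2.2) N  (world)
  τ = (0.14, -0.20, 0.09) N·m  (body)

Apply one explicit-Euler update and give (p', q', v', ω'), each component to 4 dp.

p' = (-3.1700, 2.4800, 1.0000)
q' = (-0.2205, 0.1843, -0.9471, 0.1429)
v' = (-1.7000, -0.1520, 0.0440)
ω' = (0.0695, 1.2946, 0.9883)

linear accel F/m = (0.0000, 0.4800, 0.4400)
p + v·dt = (-3.1700, 2.4800, 1.0000)
v + (F/m)dt = (-1.7000, -0.1520, 0.0440)
gyro term ω×Iω = (-0.0756, 0.0108, -0.0336)
α = I⁻¹(τ − ω×Iω) = (2.6950, -1.0540, 0.8829)
new body rate ω' = (0.0695, 1.2946, 0.9883)
Hamilton product q⊗(0,ω) = (1.1990543, -0.9789802, -0.6339585, -0.1093655)
q' = normalize(q + ½dt·q⊗(0,ω)) = (-0.2205, 0.1843, -0.9471, 0.1429)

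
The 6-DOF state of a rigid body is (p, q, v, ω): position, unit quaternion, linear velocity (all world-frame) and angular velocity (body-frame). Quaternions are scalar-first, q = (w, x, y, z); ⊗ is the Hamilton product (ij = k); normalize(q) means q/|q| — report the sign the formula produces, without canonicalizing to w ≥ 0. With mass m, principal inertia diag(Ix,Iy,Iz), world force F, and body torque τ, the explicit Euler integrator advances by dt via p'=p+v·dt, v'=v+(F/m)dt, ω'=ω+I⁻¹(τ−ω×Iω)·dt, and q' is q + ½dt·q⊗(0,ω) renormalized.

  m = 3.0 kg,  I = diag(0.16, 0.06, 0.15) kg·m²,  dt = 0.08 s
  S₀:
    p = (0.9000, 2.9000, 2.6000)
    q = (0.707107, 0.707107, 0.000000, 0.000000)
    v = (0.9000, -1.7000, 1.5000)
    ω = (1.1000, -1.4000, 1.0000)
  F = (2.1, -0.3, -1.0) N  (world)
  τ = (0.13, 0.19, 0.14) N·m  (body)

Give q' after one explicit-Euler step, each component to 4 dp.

Hamilton product q⊗(0,ω) = (-0.7778177, 0.7778177, -1.6970568, -0.2828428)
q + ½dt·q⊗(0,ω), renormalized = (0.6738, 0.7358, -0.0677, -0.0113)

q' = (0.6738, 0.7358, -0.0677, -0.0113)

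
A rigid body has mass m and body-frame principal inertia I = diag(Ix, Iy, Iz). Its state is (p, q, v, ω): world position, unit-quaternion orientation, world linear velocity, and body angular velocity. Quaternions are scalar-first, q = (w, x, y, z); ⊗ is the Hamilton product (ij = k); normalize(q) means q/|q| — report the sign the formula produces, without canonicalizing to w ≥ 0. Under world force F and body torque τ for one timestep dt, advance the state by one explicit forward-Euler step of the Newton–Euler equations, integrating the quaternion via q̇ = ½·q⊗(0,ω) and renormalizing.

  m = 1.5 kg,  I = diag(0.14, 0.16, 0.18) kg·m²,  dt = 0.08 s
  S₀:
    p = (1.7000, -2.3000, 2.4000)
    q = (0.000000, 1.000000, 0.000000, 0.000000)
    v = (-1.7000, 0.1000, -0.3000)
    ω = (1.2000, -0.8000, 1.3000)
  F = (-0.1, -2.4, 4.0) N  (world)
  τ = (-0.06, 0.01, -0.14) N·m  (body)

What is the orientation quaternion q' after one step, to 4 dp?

Hamilton product q⊗(0,ω) = (-1.2000000, 0.0000000, -1.3000000, -0.8000000)
q' = normalize(q + ½dt·q⊗(0,ω)) = (-0.0479, 0.9970, -0.0518, -0.0319)

q' = (-0.0479, 0.9970, -0.0518, -0.0319)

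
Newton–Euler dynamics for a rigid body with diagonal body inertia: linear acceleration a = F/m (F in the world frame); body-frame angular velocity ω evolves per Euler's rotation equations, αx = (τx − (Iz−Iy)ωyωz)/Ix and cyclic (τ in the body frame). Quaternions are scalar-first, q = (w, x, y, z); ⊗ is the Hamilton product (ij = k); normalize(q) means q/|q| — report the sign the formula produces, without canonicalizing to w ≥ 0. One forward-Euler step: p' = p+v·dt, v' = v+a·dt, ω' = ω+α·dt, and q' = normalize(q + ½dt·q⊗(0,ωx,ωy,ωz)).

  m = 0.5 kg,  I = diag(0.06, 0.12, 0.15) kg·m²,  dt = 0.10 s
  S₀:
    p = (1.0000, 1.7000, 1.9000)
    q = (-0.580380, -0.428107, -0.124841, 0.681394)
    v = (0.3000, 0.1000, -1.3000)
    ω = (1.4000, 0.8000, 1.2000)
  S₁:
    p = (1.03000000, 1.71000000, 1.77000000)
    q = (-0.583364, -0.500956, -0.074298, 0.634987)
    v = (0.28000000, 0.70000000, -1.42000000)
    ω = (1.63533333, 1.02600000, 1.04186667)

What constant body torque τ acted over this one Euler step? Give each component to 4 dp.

τ = (0.1700, 0.1200, -0.1700)

rate change Δω = (0.23533333, 0.22600000, -0.15813333)
applied torque τ = (0.1700, 0.1200, -0.1700)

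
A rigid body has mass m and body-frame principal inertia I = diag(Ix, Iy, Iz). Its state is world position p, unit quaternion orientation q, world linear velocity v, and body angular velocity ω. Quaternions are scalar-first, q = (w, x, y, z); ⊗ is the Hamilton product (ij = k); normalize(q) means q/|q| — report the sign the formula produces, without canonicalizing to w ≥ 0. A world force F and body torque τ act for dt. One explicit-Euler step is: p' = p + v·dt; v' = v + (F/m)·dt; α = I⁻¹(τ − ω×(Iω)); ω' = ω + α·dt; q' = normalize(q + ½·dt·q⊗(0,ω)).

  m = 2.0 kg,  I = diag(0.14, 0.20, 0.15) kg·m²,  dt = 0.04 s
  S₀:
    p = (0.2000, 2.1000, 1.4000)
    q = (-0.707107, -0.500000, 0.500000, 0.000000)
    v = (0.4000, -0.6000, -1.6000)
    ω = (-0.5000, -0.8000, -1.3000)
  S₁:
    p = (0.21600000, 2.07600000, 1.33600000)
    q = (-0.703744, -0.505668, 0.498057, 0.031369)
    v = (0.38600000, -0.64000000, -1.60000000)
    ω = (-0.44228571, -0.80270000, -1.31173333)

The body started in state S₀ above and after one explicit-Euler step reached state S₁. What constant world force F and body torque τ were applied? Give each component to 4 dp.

F = (-0.7000, -2.0000, 0.0000)
τ = (0.1500, -0.0200, -0.0200)

velocity change Δv = (-0.01400000, -0.04000000, 0.00000000)
m·(v₁−v₀)/dt = (-0.7000, -2.0000, 0.0000)
rate change Δω = (0.05771429, -0.00270000, -0.01173333)
τ = I·(Δω/dt) + ω₀×(Iω₀) = (0.1500, -0.0200, -0.0200)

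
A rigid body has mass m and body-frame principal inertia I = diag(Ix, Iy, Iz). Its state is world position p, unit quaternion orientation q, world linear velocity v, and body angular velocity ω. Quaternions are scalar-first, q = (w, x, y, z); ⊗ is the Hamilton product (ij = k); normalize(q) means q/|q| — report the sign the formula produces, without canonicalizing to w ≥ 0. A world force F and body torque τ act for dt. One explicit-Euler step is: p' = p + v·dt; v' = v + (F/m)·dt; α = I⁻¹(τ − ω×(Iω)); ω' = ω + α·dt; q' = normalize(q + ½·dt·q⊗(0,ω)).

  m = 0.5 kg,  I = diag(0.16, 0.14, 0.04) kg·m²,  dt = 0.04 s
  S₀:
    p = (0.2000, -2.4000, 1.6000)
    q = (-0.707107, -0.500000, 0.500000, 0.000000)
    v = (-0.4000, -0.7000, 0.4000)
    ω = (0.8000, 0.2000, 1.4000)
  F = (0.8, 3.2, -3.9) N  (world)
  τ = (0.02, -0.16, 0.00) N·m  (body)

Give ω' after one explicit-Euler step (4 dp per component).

precession coupling ω×(Iω) = (-0.0280, 0.1344, -0.0032)
α = I⁻¹(τ − ω×Iω) = (0.3000, -2.1029, 0.0800)
new body rate ω' = (0.8120, 0.1159, 1.4032)

ω' = (0.8120, 0.1159, 1.4032)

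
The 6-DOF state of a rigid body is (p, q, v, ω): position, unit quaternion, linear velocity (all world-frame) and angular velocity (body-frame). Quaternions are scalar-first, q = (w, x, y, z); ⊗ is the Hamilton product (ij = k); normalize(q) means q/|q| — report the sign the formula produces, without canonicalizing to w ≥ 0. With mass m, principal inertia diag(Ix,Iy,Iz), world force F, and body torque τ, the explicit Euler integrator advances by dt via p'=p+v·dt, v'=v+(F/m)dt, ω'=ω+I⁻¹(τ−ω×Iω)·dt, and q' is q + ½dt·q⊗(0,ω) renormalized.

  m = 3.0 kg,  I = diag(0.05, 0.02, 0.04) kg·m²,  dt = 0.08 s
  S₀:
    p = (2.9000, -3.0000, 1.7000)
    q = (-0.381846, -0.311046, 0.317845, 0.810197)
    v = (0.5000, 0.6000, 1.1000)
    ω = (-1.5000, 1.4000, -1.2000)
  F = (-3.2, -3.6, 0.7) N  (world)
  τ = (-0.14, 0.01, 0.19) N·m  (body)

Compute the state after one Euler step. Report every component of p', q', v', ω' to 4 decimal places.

p' = (2.9400, -2.9520, 1.7880)
q' = (-0.3777, -0.3472, 0.2319, 0.8265)
v' = (0.4147, 0.5040, 1.1187)
ω' = (-1.6702, 1.3680, -0.9460)

linear accel F/m = (-1.0667, -1.2000, 0.2333)
p' = p + v·dt = (2.9400, -2.9520, 1.7880)
new velocity v' = (0.4147, 0.5040, 1.1187)
angular accel α = (-2.1280, -0.4000, 3.1750)
ω' = ω + α·dt = (-1.6702, 1.3680, -0.9460)
2q̇ = q⊗(0,ω) = (0.0606844, -0.9429208, -2.1231351, 0.4995183)
q + ½dt·q⊗(0,ω), renormalized = (-0.3777, -0.3472, 0.2319, 0.8265)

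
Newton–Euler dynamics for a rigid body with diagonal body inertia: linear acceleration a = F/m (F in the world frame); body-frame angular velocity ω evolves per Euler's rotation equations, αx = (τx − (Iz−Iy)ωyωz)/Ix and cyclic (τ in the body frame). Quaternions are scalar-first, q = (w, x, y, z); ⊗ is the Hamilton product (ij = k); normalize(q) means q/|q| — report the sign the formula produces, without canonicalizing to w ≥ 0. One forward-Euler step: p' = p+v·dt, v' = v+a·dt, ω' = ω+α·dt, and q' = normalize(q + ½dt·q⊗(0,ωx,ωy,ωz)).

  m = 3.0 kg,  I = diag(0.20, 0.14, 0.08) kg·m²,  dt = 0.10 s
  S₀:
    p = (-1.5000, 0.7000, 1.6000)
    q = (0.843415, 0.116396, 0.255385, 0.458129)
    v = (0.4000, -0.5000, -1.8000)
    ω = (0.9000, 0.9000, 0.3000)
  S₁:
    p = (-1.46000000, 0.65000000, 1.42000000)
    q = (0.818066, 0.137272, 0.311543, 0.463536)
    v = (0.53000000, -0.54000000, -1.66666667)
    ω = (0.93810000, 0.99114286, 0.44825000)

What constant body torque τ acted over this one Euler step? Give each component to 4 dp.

ω₁ − ω₀ = (0.03810000, 0.09114286, 0.14825000)
precession coupling = (-0.0162, 0.0324, -0.0486)
τ = I·(Δω/dt) + ω₀×(Iω₀) = (0.0600, 0.1600, 0.0700)

τ = (0.0600, 0.1600, 0.0700)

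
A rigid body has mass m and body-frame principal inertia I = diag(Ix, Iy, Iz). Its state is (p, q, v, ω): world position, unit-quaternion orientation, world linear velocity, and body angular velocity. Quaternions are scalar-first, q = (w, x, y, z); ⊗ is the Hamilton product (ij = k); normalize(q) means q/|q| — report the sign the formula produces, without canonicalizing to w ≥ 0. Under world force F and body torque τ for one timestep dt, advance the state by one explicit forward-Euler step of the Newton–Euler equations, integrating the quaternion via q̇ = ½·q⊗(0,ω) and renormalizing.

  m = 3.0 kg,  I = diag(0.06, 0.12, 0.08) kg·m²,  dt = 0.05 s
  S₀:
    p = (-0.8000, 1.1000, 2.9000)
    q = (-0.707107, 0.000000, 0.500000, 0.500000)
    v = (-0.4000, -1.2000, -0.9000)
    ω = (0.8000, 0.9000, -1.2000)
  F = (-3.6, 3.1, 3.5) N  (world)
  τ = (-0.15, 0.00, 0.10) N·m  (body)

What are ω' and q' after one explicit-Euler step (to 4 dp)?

angular accel α = (-3.2200, -0.1600, 0.7100)
new body rate ω' = (0.6390, 0.8920, -1.1645)
2q̇ = q⊗(0,ω) = (0.1500000, -1.6156856, -0.2363963, 0.4485284)
updated quaternion q' = (-0.7027, -0.0404, 0.4936, 0.5108)

ω' = (0.6390, 0.8920, -1.1645)
q' = (-0.7027, -0.0404, 0.4936, 0.5108)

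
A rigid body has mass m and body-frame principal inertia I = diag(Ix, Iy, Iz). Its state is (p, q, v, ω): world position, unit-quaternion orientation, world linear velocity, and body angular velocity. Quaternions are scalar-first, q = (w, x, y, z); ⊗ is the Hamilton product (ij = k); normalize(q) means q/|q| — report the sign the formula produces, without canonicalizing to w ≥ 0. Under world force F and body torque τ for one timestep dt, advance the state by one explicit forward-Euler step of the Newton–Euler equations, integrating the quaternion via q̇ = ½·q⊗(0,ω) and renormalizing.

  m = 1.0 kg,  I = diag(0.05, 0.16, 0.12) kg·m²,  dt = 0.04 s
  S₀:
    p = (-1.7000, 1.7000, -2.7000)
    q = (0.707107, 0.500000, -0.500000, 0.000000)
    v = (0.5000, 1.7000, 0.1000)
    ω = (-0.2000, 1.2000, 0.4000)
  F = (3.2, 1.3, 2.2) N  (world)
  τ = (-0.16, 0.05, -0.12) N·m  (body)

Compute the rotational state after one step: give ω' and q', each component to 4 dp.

angular accel α = (-2.8160, 0.2775, -0.7800)
new body rate ω' = (-0.3126, 1.2111, 0.3688)
Hamilton product q⊗(0,ω) = (0.7000000, -0.3414214, 0.6485284, 0.7828428)
q + ½dt·q⊗(0,ω), renormalized = (0.7209, 0.4930, -0.4869, 0.0157)

ω' = (-0.3126, 1.2111, 0.3688)
q' = (0.7209, 0.4930, -0.4869, 0.0157)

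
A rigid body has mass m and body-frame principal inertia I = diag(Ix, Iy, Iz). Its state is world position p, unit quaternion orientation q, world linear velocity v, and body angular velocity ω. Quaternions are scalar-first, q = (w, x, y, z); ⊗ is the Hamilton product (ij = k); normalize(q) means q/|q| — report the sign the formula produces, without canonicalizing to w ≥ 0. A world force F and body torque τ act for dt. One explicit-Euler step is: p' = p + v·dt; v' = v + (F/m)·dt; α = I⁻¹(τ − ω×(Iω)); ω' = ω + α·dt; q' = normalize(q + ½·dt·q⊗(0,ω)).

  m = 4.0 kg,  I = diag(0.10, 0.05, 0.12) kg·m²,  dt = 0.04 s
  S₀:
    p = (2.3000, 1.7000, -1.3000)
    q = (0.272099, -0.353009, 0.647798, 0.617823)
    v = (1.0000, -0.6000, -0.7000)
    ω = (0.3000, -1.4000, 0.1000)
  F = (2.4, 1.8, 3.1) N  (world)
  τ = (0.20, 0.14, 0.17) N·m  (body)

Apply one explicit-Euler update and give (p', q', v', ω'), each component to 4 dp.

p' = (2.3400, 1.6760, -1.3280)
q' = (0.2910, -0.3326, 0.6443, 0.6241)
v' = (1.0240, -0.5820, -0.6690)
ω' = (0.3839, -1.2875, 0.1497)

a = (0.6000, 0.4500, 0.7750)
p' = p + v·dt = (2.3400, 1.6760, -1.3280)
v' = v + a·dt = (1.0240, -0.5820, -0.6690)
precession coupling ω×(Iω) = (-0.0098, -0.0006, 0.0210)
angular accel α = (2.0980, 2.8120, 1.2417)
ω + α·dt = (0.3839, -1.2875, 0.1497)
Hamilton product q⊗(0,ω) = (0.9510376, 1.0113617, -0.1602908, 0.3270831)
updated quaternion q' = (0.2910, -0.3326, 0.6443, 0.6241)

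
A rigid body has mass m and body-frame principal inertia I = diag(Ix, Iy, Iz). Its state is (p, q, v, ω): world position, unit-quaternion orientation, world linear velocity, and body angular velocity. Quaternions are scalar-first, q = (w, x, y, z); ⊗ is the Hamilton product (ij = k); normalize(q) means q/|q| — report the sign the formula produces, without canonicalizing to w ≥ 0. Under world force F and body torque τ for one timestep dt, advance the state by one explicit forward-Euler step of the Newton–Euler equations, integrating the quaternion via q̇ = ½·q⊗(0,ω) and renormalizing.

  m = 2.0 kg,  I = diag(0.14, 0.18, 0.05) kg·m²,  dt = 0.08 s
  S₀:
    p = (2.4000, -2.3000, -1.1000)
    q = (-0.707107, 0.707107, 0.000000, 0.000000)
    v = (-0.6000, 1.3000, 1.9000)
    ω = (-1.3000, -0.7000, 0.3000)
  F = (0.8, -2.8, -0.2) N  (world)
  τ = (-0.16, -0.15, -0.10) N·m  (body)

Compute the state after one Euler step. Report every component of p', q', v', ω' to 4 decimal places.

p' = (2.3520, -2.1960, -0.9480)
q' = (-0.6691, 0.7425, 0.0113, -0.0282)
v' = (-0.5680, 1.1880, 1.8920)
ω' = (-1.4070, -0.7511, 0.0818)

new position p' = (2.3520, -2.1960, -0.9480)
v' = v + a·dt = (-0.5680, 1.1880, 1.8920)
precession coupling ω×(Iω) = (0.0273, -0.0351, 0.0364)
(τ − ω×Iω)/I = (-1.3379, -0.6383, -2.7280)
new body rate ω' = (-1.4070, -0.7511, 0.0818)
q⊗(0,ω) = (0.9192391, 0.9192391, 0.2828428, -0.7071070)
updated quaternion q' = (-0.6691, 0.7425, 0.0113, -0.0282)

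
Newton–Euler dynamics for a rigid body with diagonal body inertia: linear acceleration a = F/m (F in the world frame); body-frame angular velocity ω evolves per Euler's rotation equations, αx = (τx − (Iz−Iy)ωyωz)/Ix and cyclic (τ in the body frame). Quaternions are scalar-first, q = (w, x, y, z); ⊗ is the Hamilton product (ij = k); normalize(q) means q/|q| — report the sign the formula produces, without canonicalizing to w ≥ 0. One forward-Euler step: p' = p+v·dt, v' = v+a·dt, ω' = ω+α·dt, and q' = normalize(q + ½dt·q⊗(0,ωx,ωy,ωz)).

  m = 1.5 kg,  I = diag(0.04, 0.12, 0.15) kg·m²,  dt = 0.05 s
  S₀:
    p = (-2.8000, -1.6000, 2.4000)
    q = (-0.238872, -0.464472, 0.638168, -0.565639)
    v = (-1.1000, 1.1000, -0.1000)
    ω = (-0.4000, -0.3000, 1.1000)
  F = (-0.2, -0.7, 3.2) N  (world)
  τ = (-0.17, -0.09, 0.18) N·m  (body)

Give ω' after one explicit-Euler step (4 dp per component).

ω×(Iω) gyroscopic = (-0.0099, 0.0484, 0.0096)
angular accel α = (-4.0025, -1.1533, 1.1360)
ω' = ω + α·dt = (-0.6001, -0.3577, 1.1568)

ω' = (-0.6001, -0.3577, 1.1568)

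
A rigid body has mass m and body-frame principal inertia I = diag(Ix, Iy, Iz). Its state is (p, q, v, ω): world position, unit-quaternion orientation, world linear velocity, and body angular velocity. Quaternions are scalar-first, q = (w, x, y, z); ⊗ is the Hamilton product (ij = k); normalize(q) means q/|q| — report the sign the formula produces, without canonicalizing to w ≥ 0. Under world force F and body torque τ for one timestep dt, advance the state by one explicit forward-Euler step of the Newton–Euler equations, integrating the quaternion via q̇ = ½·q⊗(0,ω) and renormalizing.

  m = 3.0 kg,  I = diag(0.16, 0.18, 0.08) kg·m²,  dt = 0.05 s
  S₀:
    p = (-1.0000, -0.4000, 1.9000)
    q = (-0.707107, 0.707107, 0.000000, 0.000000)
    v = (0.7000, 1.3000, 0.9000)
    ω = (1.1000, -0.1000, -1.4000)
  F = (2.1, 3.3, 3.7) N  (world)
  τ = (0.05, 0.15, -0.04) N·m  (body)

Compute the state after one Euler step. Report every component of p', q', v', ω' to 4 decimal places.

ω×(Iω) gyroscopic = (-0.0140, -0.1232, -0.0022)
α = I⁻¹(τ − ω×Iω) = (0.4000, 1.5178, -0.4725)
new body rate ω' = (1.1200, -0.0241, -1.4236)
2q̇ = q⊗(0,ω) = (-0.7778177, -0.7778177, 1.0606605, 0.9192391)
updated quaternion q' = (-0.7258, 0.6870, 0.0265, 0.0230)
a = (0.7000, 1.1000, 1.2333)
new position p' = (-0.9650, -0.3350, 1.9450)
v + (F/m)dt = (0.7350, 1.3550, 0.9617)

p' = (-0.9650, -0.3350, 1.9450)
q' = (-0.7258, 0.6870, 0.0265, 0.0230)
v' = (0.7350, 1.3550, 0.9617)
ω' = (1.1200, -0.0241, -1.4236)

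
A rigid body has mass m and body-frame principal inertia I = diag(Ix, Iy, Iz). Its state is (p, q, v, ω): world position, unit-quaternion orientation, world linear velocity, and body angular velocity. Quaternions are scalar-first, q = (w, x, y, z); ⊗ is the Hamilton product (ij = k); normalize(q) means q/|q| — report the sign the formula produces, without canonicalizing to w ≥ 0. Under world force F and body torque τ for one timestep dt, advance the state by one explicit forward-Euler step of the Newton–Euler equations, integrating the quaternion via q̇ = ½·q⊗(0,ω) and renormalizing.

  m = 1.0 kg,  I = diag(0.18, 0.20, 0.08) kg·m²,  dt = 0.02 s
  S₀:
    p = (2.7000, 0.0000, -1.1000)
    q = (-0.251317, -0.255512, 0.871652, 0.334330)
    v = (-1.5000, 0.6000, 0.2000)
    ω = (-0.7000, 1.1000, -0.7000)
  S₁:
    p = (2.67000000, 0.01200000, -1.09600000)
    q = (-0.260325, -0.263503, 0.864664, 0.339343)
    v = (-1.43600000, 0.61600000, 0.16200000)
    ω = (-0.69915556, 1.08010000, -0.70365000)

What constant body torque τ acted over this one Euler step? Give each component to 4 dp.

τ = (0.1000, -0.1500, -0.0300)

Δω = ω₁−ω₀ = (0.00084444, -0.01990000, -0.00365000)
ω₀×(Iω₀) = (0.0924, 0.0490, -0.0154)
I·α + gyro = (0.1000, -0.1500, -0.0300)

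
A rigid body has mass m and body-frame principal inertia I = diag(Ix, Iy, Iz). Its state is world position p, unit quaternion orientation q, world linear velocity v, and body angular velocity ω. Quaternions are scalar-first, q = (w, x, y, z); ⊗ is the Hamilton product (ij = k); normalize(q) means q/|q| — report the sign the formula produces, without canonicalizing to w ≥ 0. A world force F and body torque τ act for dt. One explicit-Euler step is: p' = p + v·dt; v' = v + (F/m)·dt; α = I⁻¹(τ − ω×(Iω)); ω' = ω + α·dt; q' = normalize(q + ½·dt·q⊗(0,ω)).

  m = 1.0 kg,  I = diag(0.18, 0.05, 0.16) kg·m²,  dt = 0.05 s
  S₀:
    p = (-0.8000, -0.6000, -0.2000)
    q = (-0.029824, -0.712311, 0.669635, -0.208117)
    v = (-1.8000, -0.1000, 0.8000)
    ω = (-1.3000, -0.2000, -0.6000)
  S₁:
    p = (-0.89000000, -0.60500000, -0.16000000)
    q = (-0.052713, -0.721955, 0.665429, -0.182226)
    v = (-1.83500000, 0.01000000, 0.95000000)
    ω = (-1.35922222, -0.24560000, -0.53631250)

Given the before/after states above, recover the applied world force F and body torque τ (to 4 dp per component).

Δω = ω₁−ω₀ = (-0.05922222, -0.04560000, 0.06368750)
τ = I·(Δω/dt) + ω₀×(Iω₀) = (-0.2000, -0.0300, 0.1700)
velocity change Δv = (-0.03500000, 0.11000000, 0.15000000)
applied force F = (-0.7000, 2.2000, 3.0000)

F = (-0.7000, 2.2000, 3.0000)
τ = (-0.2000, -0.0300, 0.1700)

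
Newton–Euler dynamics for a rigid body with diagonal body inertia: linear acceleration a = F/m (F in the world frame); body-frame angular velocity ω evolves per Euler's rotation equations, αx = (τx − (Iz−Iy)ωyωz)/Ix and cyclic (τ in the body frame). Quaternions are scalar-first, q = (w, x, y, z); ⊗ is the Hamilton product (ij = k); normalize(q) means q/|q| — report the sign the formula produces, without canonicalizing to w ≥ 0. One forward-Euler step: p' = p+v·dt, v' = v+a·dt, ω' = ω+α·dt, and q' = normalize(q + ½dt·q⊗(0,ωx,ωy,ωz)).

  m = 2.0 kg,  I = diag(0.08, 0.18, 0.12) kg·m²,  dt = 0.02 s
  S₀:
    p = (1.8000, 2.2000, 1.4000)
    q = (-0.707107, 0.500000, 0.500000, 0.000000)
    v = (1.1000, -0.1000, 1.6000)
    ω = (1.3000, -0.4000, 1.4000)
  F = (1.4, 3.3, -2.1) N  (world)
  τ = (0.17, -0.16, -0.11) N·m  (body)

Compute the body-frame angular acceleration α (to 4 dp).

α = (1.7050, -0.4844, -0.4833)

precession coupling ω×(Iω) = (0.0336, -0.0728, -0.0520)
angular accel α = (1.7050, -0.4844, -0.4833)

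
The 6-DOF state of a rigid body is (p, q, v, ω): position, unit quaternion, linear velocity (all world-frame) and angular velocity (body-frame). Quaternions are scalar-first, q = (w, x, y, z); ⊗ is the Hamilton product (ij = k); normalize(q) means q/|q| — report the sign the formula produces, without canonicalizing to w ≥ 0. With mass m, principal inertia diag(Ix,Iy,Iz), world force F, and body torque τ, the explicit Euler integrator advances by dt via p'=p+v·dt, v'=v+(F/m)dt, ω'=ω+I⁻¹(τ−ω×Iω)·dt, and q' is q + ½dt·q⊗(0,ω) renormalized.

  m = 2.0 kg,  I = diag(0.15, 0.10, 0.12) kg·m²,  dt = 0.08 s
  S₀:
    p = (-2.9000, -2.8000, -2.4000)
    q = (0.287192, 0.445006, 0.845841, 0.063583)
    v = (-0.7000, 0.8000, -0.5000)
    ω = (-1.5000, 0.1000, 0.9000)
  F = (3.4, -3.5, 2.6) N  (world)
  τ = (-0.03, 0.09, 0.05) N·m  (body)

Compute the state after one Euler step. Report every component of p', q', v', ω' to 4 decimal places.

gyro term ω×Iω = (0.0018, -0.0405, 0.0075)
α = I⁻¹(τ − ω×Iω) = (-0.2120, 1.3050, 0.3542)
ω' = ω + α·dt = (-1.5170, 0.2044, 0.9283)
Hamilton product q⊗(0,ω) = (0.5257002, 0.3241106, -0.4671607, 1.5717349)
updated quaternion q' = (0.3075, 0.4568, 0.8251, 0.1261)
a = F/m = (1.7000, -1.7500, 1.3000)
new position p' = (-2.9560, -2.7360, -2.4400)
v + (F/m)dt = (-0.5640, 0.6600, -0.3960)

p' = (-2.9560, -2.7360, -2.4400)
q' = (0.3075, 0.4568, 0.8251, 0.1261)
v' = (-0.5640, 0.6600, -0.3960)
ω' = (-1.5170, 0.2044, 0.9283)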